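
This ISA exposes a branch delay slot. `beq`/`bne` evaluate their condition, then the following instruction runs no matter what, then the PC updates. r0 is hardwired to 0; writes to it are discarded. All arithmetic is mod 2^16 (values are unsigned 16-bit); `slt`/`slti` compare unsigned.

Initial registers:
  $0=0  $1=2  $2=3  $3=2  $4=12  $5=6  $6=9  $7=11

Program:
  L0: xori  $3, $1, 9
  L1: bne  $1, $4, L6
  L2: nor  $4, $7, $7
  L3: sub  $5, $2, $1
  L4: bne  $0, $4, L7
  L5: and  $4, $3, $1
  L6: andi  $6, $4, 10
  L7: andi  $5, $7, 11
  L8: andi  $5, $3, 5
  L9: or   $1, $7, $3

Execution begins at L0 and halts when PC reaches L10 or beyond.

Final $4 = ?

  step pc=0: xori  $3, $1, 9  regs=(0,2,3,11,12,6,9,11)
  step pc=1: bne  $1, $4, L6  cond=T  regs=(0,2,3,11,12,6,9,11)
  step pc=2: nor  $4, $7, $7  regs=(0,2,3,11,65524,6,9,11)
  step pc=6: andi  $6, $4, 10  regs=(0,2,3,11,65524,6,0,11)
  step pc=7: andi  $5, $7, 11  regs=(0,2,3,11,65524,11,0,11)
  step pc=8: andi  $5, $3, 5  regs=(0,2,3,11,65524,1,0,11)
  step pc=9: or   $1, $7, $3  regs=(0,11,3,11,65524,1,0,11)

65524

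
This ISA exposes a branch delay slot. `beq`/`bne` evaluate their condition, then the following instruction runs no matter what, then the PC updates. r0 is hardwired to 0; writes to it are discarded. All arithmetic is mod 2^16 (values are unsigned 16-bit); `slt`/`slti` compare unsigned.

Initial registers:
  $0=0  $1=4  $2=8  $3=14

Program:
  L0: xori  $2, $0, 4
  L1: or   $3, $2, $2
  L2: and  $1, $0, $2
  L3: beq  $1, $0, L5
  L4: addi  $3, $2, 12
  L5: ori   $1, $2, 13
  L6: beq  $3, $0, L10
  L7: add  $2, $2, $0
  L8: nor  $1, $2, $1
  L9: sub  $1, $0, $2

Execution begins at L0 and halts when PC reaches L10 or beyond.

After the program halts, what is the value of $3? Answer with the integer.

PC=0  xori  $2, $0, 4        | $0=0 $1=4 $2=4 $3=14
PC=1  or   $3, $2, $2        | $0=0 $1=4 $2=4 $3=4
PC=2  and  $1, $0, $2        | $0=0 $1=0 $2=4 $3=4
PC=3  beq  $1, $0, L5        | $0=0 $1=0 $2=4 $3=4  [TAKEN]
PC=4  addi  $3, $2, 12       | $0=0 $1=0 $2=4 $3=16
PC=5  ori   $1, $2, 13       | $0=0 $1=13 $2=4 $3=16
PC=6  beq  $3, $0, L10       | $0=0 $1=13 $2=4 $3=16  [not taken]
PC=7  add  $2, $2, $0        | $0=0 $1=13 $2=4 $3=16
PC=8  nor  $1, $2, $1        | $0=0 $1=65522 $2=4 $3=16
PC=9  sub  $1, $0, $2        | $0=0 $1=65532 $2=4 $3=16

16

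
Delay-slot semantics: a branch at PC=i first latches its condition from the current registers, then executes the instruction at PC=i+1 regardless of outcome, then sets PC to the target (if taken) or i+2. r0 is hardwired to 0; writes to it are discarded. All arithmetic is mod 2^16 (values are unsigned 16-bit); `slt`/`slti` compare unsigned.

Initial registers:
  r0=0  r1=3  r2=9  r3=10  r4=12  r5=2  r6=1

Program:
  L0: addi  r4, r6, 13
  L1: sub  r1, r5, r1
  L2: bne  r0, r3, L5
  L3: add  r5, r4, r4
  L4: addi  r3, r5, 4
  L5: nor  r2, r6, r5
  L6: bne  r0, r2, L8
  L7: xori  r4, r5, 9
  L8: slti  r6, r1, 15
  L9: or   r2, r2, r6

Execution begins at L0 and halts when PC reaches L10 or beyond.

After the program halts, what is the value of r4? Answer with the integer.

[0] addi  r4, r6, 13  →  {r0:0, r1:3, r2:9, r3:10, r4:14, r5:2, r6:1}
[1] sub  r1, r5, r1  →  {r0:0, r1:65535, r2:9, r3:10, r4:14, r5:2, r6:1}
[2] bne  r0, r3, L5  →  {r0:0, r1:65535, r2:9, r3:10, r4:14, r5:2, r6:1}  ⟨branch taken⟩
[3] add  r5, r4, r4  →  {r0:0, r1:65535, r2:9, r3:10, r4:14, r5:28, r6:1}
[5] nor  r2, r6, r5  →  {r0:0, r1:65535, r2:65506, r3:10, r4:14, r5:28, r6:1}
[6] bne  r0, r2, L8  →  {r0:0, r1:65535, r2:65506, r3:10, r4:14, r5:28, r6:1}  ⟨branch taken⟩
[7] xori  r4, r5, 9  →  {r0:0, r1:65535, r2:65506, r3:10, r4:21, r5:28, r6:1}
[8] slti  r6, r1, 15  →  {r0:0, r1:65535, r2:65506, r3:10, r4:21, r5:28, r6:0}
[9] or   r2, r2, r6  →  {r0:0, r1:65535, r2:65506, r3:10, r4:21, r5:28, r6:0}

21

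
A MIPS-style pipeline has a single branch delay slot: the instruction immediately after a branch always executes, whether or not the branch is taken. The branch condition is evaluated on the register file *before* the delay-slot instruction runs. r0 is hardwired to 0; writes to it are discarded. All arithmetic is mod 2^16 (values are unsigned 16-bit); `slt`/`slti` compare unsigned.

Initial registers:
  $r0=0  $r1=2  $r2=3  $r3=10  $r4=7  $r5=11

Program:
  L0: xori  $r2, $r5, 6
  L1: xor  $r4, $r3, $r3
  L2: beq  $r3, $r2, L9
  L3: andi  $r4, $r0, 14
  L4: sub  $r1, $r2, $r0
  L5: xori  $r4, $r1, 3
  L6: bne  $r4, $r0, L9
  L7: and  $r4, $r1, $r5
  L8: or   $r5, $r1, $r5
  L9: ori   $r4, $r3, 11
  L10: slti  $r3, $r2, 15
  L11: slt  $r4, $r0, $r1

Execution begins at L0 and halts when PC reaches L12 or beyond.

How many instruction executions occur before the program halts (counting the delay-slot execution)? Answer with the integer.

11

#0 xori  $r2, $r5, 6 ; 0/2/13/10/7/11
#1 xor  $r4, $r3, $r3 ; 0/2/13/10/0/11
#2 beq  $r3, $r2, L9 ; 0/2/13/10/0/11 ; →fallthru
#3 andi  $r4, $r0, 14 ; 0/2/13/10/0/11
#4 sub  $r1, $r2, $r0 ; 0/13/13/10/0/11
#5 xori  $r4, $r1, 3 ; 0/13/13/10/14/11
#6 bne  $r4, $r0, L9 ; 0/13/13/10/14/11 ; →target
#7 and  $r4, $r1, $r5 ; 0/13/13/10/9/11
#9 ori   $r4, $r3, 11 ; 0/13/13/10/11/11
#10 slti  $r3, $r2, 15 ; 0/13/13/1/11/11
#11 slt  $r4, $r0, $r1 ; 0/13/13/1/1/11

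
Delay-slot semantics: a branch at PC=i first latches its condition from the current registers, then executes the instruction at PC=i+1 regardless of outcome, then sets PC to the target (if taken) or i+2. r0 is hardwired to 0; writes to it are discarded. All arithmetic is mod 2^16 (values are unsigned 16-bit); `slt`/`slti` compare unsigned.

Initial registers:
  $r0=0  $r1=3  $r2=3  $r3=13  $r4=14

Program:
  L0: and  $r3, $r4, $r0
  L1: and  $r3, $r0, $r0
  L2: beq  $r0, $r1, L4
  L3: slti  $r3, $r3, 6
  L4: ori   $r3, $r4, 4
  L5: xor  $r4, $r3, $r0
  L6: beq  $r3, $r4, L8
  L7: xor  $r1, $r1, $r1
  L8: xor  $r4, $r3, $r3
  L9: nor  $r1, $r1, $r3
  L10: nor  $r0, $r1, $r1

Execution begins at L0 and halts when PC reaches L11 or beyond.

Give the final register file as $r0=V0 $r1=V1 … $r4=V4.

PC=0  and  $r3, $r4, $r0     | $r0=0 $r1=3 $r2=3 $r3=0 $r4=14
PC=1  and  $r3, $r0, $r0     | $r0=0 $r1=3 $r2=3 $r3=0 $r4=14
PC=2  beq  $r0, $r1, L4      | $r0=0 $r1=3 $r2=3 $r3=0 $r4=14  [not taken]
PC=3  slti  $r3, $r3, 6      | $r0=0 $r1=3 $r2=3 $r3=1 $r4=14
PC=4  ori   $r3, $r4, 4      | $r0=0 $r1=3 $r2=3 $r3=14 $r4=14
PC=5  xor  $r4, $r3, $r0     | $r0=0 $r1=3 $r2=3 $r3=14 $r4=14
PC=6  beq  $r3, $r4, L8      | $r0=0 $r1=3 $r2=3 $r3=14 $r4=14  [TAKEN]
PC=7  xor  $r1, $r1, $r1     | $r0=0 $r1=0 $r2=3 $r3=14 $r4=14
PC=8  xor  $r4, $r3, $r3     | $r0=0 $r1=0 $r2=3 $r3=14 $r4=0
PC=9  nor  $r1, $r1, $r3     | $r0=0 $r1=65521 $r2=3 $r3=14 $r4=0
PC=10 nor  $r0, $r1, $r1     | $r0=0 $r1=65521 $r2=3 $r3=14 $r4=0

$r0=0 $r1=65521 $r2=3 $r3=14 $r4=0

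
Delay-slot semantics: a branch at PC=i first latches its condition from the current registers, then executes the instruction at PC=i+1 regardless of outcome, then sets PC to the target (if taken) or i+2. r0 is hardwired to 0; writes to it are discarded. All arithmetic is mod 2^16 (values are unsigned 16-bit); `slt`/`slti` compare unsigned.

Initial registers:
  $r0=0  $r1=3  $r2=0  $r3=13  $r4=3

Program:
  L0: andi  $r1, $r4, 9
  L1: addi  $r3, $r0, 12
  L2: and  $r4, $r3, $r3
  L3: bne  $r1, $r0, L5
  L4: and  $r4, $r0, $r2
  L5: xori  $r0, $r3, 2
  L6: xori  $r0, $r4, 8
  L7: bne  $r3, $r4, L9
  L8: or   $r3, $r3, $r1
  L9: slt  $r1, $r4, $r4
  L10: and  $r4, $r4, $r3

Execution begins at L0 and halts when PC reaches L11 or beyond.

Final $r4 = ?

  step pc=0: andi  $r1, $r4, 9  regs=(0,1,0,13,3)
  step pc=1: addi  $r3, $r0, 12  regs=(0,1,0,12,3)
  step pc=2: and  $r4, $r3, $r3  regs=(0,1,0,12,12)
  step pc=3: bne  $r1, $r0, L5  cond=T  regs=(0,1,0,12,12)
  step pc=4: and  $r4, $r0, $r2  regs=(0,1,0,12,0)
  step pc=5: xori  $r0, $r3, 2  regs=(0,1,0,12,0)
  step pc=6: xori  $r0, $r4, 8  regs=(0,1,0,12,0)
  step pc=7: bne  $r3, $r4, L9  cond=T  regs=(0,1,0,12,0)
  step pc=8: or   $r3, $r3, $r1  regs=(0,1,0,13,0)
  step pc=9: slt  $r1, $r4, $r4  regs=(0,0,0,13,0)
  step pc=10: and  $r4, $r4, $r3  regs=(0,0,0,13,0)

0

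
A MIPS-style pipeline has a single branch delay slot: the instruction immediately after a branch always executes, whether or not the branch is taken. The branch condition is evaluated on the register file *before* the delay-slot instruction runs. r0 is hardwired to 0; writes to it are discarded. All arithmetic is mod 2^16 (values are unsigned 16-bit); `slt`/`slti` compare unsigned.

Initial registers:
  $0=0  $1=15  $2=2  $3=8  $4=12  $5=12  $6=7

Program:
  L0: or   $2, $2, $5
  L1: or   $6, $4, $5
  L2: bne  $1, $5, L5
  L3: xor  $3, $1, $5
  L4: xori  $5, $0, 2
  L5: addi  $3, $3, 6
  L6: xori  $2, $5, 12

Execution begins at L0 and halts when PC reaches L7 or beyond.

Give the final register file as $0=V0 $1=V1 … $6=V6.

$0=0 $1=15 $2=0 $3=9 $4=12 $5=12 $6=12

#0 or   $2, $2, $5 ; 0/15/14/8/12/12/7
#1 or   $6, $4, $5 ; 0/15/14/8/12/12/12
#2 bne  $1, $5, L5 ; 0/15/14/8/12/12/12 ; →target
#3 xor  $3, $1, $5 ; 0/15/14/3/12/12/12
#5 addi  $3, $3, 6 ; 0/15/14/9/12/12/12
#6 xori  $2, $5, 12 ; 0/15/0/9/12/12/12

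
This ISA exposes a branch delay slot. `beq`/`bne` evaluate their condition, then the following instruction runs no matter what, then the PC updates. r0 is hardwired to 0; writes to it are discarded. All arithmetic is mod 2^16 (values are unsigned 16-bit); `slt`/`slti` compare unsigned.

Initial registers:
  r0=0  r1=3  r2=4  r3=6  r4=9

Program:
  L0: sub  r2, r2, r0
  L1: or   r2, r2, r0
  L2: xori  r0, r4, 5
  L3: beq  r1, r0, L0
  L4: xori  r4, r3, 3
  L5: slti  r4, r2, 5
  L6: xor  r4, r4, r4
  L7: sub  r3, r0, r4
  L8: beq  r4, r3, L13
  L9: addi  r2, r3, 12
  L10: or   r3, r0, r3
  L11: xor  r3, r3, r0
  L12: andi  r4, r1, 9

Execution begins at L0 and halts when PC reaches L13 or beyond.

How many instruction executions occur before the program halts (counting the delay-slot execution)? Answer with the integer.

10

[0] sub  r2, r2, r0  →  {r0:0, r1:3, r2:4, r3:6, r4:9}
[1] or   r2, r2, r0  →  {r0:0, r1:3, r2:4, r3:6, r4:9}
[2] xori  r0, r4, 5  →  {r0:0, r1:3, r2:4, r3:6, r4:9}
[3] beq  r1, r0, L0  →  {r0:0, r1:3, r2:4, r3:6, r4:9}  ⟨branch fallthrough⟩
[4] xori  r4, r3, 3  →  {r0:0, r1:3, r2:4, r3:6, r4:5}
[5] slti  r4, r2, 5  →  {r0:0, r1:3, r2:4, r3:6, r4:1}
[6] xor  r4, r4, r4  →  {r0:0, r1:3, r2:4, r3:6, r4:0}
[7] sub  r3, r0, r4  →  {r0:0, r1:3, r2:4, r3:0, r4:0}
[8] beq  r4, r3, L13  →  {r0:0, r1:3, r2:4, r3:0, r4:0}  ⟨branch taken⟩
[9] addi  r2, r3, 12  →  {r0:0, r1:3, r2:12, r3:0, r4:0}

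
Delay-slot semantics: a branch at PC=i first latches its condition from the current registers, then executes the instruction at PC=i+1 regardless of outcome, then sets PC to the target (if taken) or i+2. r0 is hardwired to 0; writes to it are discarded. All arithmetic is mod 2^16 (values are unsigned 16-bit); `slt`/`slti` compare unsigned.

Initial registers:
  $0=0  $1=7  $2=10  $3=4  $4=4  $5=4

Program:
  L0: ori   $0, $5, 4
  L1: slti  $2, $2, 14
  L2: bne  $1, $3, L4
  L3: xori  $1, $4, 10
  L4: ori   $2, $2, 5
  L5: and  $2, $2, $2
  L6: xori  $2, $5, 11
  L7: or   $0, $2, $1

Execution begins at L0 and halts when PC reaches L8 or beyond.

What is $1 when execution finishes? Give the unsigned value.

14

#0 ori   $0, $5, 4 ; 0/7/10/4/4/4
#1 slti  $2, $2, 14 ; 0/7/1/4/4/4
#2 bne  $1, $3, L4 ; 0/7/1/4/4/4 ; →target
#3 xori  $1, $4, 10 ; 0/14/1/4/4/4
#4 ori   $2, $2, 5 ; 0/14/5/4/4/4
#5 and  $2, $2, $2 ; 0/14/5/4/4/4
#6 xori  $2, $5, 11 ; 0/14/15/4/4/4
#7 or   $0, $2, $1 ; 0/14/15/4/4/4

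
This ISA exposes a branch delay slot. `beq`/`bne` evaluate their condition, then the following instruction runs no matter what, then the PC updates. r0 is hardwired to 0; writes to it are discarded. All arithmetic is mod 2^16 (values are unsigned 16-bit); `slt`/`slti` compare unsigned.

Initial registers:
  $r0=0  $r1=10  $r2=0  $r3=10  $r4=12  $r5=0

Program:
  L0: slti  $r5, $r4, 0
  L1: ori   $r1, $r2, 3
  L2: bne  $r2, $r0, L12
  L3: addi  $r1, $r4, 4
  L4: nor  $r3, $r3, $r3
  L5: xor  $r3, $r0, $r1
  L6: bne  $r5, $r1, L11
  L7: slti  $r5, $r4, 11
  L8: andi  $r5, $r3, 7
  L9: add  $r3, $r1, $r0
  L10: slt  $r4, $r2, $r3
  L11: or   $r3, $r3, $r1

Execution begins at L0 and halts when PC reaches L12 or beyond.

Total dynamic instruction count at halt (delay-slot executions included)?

#0 slti  $r5, $r4, 0 ; 0/10/0/10/12/0
#1 ori   $r1, $r2, 3 ; 0/3/0/10/12/0
#2 bne  $r2, $r0, L12 ; 0/3/0/10/12/0 ; →fallthru
#3 addi  $r1, $r4, 4 ; 0/16/0/10/12/0
#4 nor  $r3, $r3, $r3 ; 0/16/0/65525/12/0
#5 xor  $r3, $r0, $r1 ; 0/16/0/16/12/0
#6 bne  $r5, $r1, L11 ; 0/16/0/16/12/0 ; →target
#7 slti  $r5, $r4, 11 ; 0/16/0/16/12/0
#11 or   $r3, $r3, $r1 ; 0/16/0/16/12/0

9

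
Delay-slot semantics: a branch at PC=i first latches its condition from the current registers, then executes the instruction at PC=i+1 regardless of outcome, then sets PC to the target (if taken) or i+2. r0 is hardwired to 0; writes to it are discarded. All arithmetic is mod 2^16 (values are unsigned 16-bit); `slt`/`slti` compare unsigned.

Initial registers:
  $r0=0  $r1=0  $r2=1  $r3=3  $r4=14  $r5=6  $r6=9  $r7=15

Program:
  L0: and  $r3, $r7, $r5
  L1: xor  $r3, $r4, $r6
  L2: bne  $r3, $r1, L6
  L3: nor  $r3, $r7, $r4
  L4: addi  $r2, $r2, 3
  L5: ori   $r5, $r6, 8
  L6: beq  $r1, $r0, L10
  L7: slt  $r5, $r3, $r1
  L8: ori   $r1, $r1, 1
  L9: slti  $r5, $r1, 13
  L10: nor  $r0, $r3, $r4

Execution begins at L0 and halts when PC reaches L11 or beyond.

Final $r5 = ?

PC=0  and  $r3, $r7, $r5     | $r0=0 $r1=0 $r2=1 $r3=6 $r4=14 $r5=6 $r6=9 $r7=15
PC=1  xor  $r3, $r4, $r6     | $r0=0 $r1=0 $r2=1 $r3=7 $r4=14 $r5=6 $r6=9 $r7=15
PC=2  bne  $r3, $r1, L6      | $r0=0 $r1=0 $r2=1 $r3=7 $r4=14 $r5=6 $r6=9 $r7=15  [TAKEN]
PC=3  nor  $r3, $r7, $r4     | $r0=0 $r1=0 $r2=1 $r3=65520 $r4=14 $r5=6 $r6=9 $r7=15
PC=6  beq  $r1, $r0, L10     | $r0=0 $r1=0 $r2=1 $r3=65520 $r4=14 $r5=6 $r6=9 $r7=15  [TAKEN]
PC=7  slt  $r5, $r3, $r1     | $r0=0 $r1=0 $r2=1 $r3=65520 $r4=14 $r5=0 $r6=9 $r7=15
PC=10 nor  $r0, $r3, $r4     | $r0=0 $r1=0 $r2=1 $r3=65520 $r4=14 $r5=0 $r6=9 $r7=15

0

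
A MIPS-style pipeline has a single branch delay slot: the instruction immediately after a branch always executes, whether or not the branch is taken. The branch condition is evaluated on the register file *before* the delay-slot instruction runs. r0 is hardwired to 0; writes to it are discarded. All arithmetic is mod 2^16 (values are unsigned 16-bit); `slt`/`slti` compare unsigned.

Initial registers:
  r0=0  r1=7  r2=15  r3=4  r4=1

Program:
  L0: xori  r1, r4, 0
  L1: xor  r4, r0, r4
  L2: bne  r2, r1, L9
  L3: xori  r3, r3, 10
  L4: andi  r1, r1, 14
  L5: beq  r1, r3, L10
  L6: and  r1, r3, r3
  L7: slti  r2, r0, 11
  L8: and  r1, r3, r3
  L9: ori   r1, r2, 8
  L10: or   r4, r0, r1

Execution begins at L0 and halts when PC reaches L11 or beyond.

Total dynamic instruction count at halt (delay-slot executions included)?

6

  step pc=0: xori  r1, r4, 0  regs=(0,1,15,4,1)
  step pc=1: xor  r4, r0, r4  regs=(0,1,15,4,1)
  step pc=2: bne  r2, r1, L9  cond=T  regs=(0,1,15,4,1)
  step pc=3: xori  r3, r3, 10  regs=(0,1,15,14,1)
  step pc=9: ori   r1, r2, 8  regs=(0,15,15,14,1)
  step pc=10: or   r4, r0, r1  regs=(0,15,15,14,15)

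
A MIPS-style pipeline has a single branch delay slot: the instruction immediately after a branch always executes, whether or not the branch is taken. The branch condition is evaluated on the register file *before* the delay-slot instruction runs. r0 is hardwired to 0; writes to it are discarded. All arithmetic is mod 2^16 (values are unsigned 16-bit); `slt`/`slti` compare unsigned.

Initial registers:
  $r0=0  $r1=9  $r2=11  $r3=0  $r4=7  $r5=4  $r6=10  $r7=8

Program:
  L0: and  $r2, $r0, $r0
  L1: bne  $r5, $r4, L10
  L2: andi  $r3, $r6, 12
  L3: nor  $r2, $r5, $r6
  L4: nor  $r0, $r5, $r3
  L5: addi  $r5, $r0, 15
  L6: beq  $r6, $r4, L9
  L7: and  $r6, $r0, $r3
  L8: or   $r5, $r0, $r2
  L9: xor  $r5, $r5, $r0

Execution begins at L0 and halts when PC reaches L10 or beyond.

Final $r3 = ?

8

PC=0  and  $r2, $r0, $r0     | $r0=0 $r1=9 $r2=0 $r3=0 $r4=7 $r5=4 $r6=10 $r7=8
PC=1  bne  $r5, $r4, L10     | $r0=0 $r1=9 $r2=0 $r3=0 $r4=7 $r5=4 $r6=10 $r7=8  [TAKEN]
PC=2  andi  $r3, $r6, 12     | $r0=0 $r1=9 $r2=0 $r3=8 $r4=7 $r5=4 $r6=10 $r7=8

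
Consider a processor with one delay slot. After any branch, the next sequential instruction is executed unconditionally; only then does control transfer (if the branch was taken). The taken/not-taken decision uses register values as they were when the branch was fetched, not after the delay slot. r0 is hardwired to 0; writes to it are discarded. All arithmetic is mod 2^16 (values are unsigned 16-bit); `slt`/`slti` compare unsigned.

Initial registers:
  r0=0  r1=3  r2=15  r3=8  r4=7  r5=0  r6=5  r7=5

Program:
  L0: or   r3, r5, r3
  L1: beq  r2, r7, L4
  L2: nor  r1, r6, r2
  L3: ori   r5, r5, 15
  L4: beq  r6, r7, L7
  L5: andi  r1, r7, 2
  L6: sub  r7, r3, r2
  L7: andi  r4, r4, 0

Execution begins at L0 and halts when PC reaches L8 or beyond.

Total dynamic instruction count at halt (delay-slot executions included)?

7

  step pc=0: or   r3, r5, r3  regs=(0,3,15,8,7,0,5,5)
  step pc=1: beq  r2, r7, L4  cond=F  regs=(0,3,15,8,7,0,5,5)
  step pc=2: nor  r1, r6, r2  regs=(0,65520,15,8,7,0,5,5)
  step pc=3: ori   r5, r5, 15  regs=(0,65520,15,8,7,15,5,5)
  step pc=4: beq  r6, r7, L7  cond=T  regs=(0,65520,15,8,7,15,5,5)
  step pc=5: andi  r1, r7, 2  regs=(0,0,15,8,7,15,5,5)
  step pc=7: andi  r4, r4, 0  regs=(0,0,15,8,0,15,5,5)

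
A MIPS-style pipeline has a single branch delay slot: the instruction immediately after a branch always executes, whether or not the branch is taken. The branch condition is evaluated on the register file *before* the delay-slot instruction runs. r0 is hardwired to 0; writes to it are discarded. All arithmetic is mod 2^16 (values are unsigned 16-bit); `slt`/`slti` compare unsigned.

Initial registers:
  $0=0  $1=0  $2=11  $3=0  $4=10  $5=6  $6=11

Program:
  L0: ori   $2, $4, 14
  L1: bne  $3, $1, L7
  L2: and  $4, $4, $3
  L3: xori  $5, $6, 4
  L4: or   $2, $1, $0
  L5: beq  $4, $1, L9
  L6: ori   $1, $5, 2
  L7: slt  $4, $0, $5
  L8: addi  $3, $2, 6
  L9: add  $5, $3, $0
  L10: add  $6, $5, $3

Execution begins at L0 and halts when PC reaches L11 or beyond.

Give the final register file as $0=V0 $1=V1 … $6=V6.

$0=0 $1=15 $2=0 $3=0 $4=0 $5=0 $6=0

PC=0  ori   $2, $4, 14       | $0=0 $1=0 $2=14 $3=0 $4=10 $5=6 $6=11
PC=1  bne  $3, $1, L7        | $0=0 $1=0 $2=14 $3=0 $4=10 $5=6 $6=11  [not taken]
PC=2  and  $4, $4, $3        | $0=0 $1=0 $2=14 $3=0 $4=0 $5=6 $6=11
PC=3  xori  $5, $6, 4        | $0=0 $1=0 $2=14 $3=0 $4=0 $5=15 $6=11
PC=4  or   $2, $1, $0        | $0=0 $1=0 $2=0 $3=0 $4=0 $5=15 $6=11
PC=5  beq  $4, $1, L9        | $0=0 $1=0 $2=0 $3=0 $4=0 $5=15 $6=11  [TAKEN]
PC=6  ori   $1, $5, 2        | $0=0 $1=15 $2=0 $3=0 $4=0 $5=15 $6=11
PC=9  add  $5, $3, $0        | $0=0 $1=15 $2=0 $3=0 $4=0 $5=0 $6=11
PC=10 add  $6, $5, $3        | $0=0 $1=15 $2=0 $3=0 $4=0 $5=0 $6=0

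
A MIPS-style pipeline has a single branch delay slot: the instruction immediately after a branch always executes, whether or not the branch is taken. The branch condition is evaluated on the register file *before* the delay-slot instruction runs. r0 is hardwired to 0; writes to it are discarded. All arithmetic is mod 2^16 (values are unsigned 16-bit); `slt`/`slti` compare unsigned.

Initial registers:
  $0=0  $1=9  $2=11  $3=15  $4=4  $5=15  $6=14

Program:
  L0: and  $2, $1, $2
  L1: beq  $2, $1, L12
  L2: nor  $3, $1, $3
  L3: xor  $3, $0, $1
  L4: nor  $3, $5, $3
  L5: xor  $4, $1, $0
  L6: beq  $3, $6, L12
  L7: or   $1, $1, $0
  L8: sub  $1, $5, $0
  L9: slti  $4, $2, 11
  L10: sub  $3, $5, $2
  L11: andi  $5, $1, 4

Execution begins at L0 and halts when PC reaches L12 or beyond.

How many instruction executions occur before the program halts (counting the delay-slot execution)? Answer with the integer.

3

  step pc=0: and  $2, $1, $2  regs=(0,9,9,15,4,15,14)
  step pc=1: beq  $2, $1, L12  cond=T  regs=(0,9,9,15,4,15,14)
  step pc=2: nor  $3, $1, $3  regs=(0,9,9,65520,4,15,14)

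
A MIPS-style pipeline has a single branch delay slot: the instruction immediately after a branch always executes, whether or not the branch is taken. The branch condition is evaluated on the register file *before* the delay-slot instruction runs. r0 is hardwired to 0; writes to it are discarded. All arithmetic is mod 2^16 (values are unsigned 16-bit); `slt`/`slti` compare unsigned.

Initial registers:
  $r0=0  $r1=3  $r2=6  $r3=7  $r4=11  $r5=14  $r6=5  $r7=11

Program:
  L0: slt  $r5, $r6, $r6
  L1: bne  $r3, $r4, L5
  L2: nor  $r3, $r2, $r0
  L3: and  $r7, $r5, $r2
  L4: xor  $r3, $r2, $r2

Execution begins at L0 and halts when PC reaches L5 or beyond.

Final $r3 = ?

#0 slt  $r5, $r6, $r6 ; 0/3/6/7/11/0/5/11
#1 bne  $r3, $r4, L5 ; 0/3/6/7/11/0/5/11 ; →target
#2 nor  $r3, $r2, $r0 ; 0/3/6/65529/11/0/5/11

65529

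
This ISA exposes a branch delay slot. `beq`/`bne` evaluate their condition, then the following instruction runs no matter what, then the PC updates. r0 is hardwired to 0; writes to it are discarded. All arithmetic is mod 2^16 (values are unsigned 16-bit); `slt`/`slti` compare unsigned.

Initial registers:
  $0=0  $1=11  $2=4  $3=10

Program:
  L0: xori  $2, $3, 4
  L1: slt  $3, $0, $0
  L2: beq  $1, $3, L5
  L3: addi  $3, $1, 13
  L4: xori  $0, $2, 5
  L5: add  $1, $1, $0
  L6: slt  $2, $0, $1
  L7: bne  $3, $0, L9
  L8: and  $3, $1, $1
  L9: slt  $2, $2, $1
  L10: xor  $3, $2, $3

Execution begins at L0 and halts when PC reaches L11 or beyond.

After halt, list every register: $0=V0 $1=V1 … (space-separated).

$0=0 $1=11 $2=1 $3=10

  step pc=0: xori  $2, $3, 4  regs=(0,11,14,10)
  step pc=1: slt  $3, $0, $0  regs=(0,11,14,0)
  step pc=2: beq  $1, $3, L5  cond=F  regs=(0,11,14,0)
  step pc=3: addi  $3, $1, 13  regs=(0,11,14,24)
  step pc=4: xori  $0, $2, 5  regs=(0,11,14,24)
  step pc=5: add  $1, $1, $0  regs=(0,11,14,24)
  step pc=6: slt  $2, $0, $1  regs=(0,11,1,24)
  step pc=7: bne  $3, $0, L9  cond=T  regs=(0,11,1,24)
  step pc=8: and  $3, $1, $1  regs=(0,11,1,11)
  step pc=9: slt  $2, $2, $1  regs=(0,11,1,11)
  step pc=10: xor  $3, $2, $3  regs=(0,11,1,10)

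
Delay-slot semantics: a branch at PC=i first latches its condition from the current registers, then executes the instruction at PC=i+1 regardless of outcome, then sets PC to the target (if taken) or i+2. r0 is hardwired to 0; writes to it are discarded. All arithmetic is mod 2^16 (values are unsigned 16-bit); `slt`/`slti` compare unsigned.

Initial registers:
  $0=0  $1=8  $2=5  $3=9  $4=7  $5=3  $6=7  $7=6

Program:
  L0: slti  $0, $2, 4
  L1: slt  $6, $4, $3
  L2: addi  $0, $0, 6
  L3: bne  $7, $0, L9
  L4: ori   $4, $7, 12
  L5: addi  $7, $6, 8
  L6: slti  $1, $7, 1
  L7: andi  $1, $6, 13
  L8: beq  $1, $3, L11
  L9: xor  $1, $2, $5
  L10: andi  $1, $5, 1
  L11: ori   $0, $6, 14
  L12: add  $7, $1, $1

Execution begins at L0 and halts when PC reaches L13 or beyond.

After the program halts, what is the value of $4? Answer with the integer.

14

#0 slti  $0, $2, 4 ; 0/8/5/9/7/3/7/6
#1 slt  $6, $4, $3 ; 0/8/5/9/7/3/1/6
#2 addi  $0, $0, 6 ; 0/8/5/9/7/3/1/6
#3 bne  $7, $0, L9 ; 0/8/5/9/7/3/1/6 ; →target
#4 ori   $4, $7, 12 ; 0/8/5/9/14/3/1/6
#9 xor  $1, $2, $5 ; 0/6/5/9/14/3/1/6
#10 andi  $1, $5, 1 ; 0/1/5/9/14/3/1/6
#11 ori   $0, $6, 14 ; 0/1/5/9/14/3/1/6
#12 add  $7, $1, $1 ; 0/1/5/9/14/3/1/2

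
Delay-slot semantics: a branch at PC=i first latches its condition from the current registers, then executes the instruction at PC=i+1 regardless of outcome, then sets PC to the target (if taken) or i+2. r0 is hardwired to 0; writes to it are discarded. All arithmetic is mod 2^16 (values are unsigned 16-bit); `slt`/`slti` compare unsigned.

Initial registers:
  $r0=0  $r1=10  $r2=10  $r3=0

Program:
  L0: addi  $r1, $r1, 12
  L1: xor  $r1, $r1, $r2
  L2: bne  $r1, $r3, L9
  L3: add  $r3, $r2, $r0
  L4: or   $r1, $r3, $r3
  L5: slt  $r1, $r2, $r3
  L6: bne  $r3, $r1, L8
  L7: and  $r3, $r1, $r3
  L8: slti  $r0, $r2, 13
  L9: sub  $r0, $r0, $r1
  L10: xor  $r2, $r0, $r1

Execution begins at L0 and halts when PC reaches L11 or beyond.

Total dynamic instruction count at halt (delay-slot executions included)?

6

#0 addi  $r1, $r1, 12 ; 0/22/10/0
#1 xor  $r1, $r1, $r2 ; 0/28/10/0
#2 bne  $r1, $r3, L9 ; 0/28/10/0 ; →target
#3 add  $r3, $r2, $r0 ; 0/28/10/10
#9 sub  $r0, $r0, $r1 ; 0/28/10/10
#10 xor  $r2, $r0, $r1 ; 0/28/28/10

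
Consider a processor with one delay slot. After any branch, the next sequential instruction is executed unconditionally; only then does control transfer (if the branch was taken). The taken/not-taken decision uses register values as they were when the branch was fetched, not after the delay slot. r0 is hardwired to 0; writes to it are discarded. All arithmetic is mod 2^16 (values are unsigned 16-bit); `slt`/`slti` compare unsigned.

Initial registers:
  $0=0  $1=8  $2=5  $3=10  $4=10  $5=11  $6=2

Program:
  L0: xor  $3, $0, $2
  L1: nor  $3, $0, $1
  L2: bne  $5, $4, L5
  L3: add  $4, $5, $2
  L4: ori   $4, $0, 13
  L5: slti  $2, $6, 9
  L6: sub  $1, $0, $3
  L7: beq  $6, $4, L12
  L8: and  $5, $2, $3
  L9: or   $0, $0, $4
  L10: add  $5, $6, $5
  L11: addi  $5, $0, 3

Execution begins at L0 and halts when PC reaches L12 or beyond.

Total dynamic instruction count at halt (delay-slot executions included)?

11

  step pc=0: xor  $3, $0, $2  regs=(0,8,5,5,10,11,2)
  step pc=1: nor  $3, $0, $1  regs=(0,8,5,65527,10,11,2)
  step pc=2: bne  $5, $4, L5  cond=T  regs=(0,8,5,65527,10,11,2)
  step pc=3: add  $4, $5, $2  regs=(0,8,5,65527,16,11,2)
  step pc=5: slti  $2, $6, 9  regs=(0,8,1,65527,16,11,2)
  step pc=6: sub  $1, $0, $3  regs=(0,9,1,65527,16,11,2)
  step pc=7: beq  $6, $4, L12  cond=F  regs=(0,9,1,65527,16,11,2)
  step pc=8: and  $5, $2, $3  regs=(0,9,1,65527,16,1,2)
  step pc=9: or   $0, $0, $4  regs=(0,9,1,65527,16,1,2)
  step pc=10: add  $5, $6, $5  regs=(0,9,1,65527,16,3,2)
  step pc=11: addi  $5, $0, 3  regs=(0,9,1,65527,16,3,2)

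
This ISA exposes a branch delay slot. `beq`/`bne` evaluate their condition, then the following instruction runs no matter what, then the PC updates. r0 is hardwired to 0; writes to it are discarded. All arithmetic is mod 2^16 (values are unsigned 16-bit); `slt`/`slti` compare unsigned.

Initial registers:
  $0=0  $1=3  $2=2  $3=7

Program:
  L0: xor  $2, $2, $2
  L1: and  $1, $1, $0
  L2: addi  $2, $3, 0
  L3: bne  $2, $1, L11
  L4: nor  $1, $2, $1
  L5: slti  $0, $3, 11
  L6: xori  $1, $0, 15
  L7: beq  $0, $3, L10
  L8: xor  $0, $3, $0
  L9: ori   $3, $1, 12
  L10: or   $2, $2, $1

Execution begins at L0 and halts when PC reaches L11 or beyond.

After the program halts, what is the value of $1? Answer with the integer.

  step pc=0: xor  $2, $2, $2  regs=(0,3,0,7)
  step pc=1: and  $1, $1, $0  regs=(0,0,0,7)
  step pc=2: addi  $2, $3, 0  regs=(0,0,7,7)
  step pc=3: bne  $2, $1, L11  cond=T  regs=(0,0,7,7)
  step pc=4: nor  $1, $2, $1  regs=(0,65528,7,7)

65528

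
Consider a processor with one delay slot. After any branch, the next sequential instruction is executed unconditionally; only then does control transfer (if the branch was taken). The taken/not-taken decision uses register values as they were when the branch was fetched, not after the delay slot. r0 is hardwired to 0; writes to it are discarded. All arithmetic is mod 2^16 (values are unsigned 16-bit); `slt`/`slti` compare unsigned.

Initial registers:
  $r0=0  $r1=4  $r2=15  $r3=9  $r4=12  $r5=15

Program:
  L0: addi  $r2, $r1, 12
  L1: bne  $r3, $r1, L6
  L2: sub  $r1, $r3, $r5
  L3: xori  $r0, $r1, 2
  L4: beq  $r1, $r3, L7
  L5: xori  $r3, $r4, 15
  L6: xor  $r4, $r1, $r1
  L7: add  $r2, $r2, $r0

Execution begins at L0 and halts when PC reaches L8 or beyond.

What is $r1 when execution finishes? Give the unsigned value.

#0 addi  $r2, $r1, 12 ; 0/4/16/9/12/15
#1 bne  $r3, $r1, L6 ; 0/4/16/9/12/15 ; →target
#2 sub  $r1, $r3, $r5 ; 0/65530/16/9/12/15
#6 xor  $r4, $r1, $r1 ; 0/65530/16/9/0/15
#7 add  $r2, $r2, $r0 ; 0/65530/16/9/0/15

65530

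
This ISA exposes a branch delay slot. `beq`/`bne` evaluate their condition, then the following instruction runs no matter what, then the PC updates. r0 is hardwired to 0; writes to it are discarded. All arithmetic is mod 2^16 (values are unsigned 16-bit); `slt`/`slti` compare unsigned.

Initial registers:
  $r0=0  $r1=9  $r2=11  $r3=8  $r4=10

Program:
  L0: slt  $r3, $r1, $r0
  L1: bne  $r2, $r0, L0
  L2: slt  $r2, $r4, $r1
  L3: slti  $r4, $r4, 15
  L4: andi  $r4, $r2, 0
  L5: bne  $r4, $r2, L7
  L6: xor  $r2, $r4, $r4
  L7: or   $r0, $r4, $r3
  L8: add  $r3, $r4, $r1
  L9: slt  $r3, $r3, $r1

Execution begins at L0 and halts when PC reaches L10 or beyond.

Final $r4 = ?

#0 slt  $r3, $r1, $r0 ; 0/9/11/0/10
#1 bne  $r2, $r0, L0 ; 0/9/11/0/10 ; →target
#2 slt  $r2, $r4, $r1 ; 0/9/0/0/10
#0 slt  $r3, $r1, $r0 ; 0/9/0/0/10
#1 bne  $r2, $r0, L0 ; 0/9/0/0/10 ; →fallthru
#2 slt  $r2, $r4, $r1 ; 0/9/0/0/10
#3 slti  $r4, $r4, 15 ; 0/9/0/0/1
#4 andi  $r4, $r2, 0 ; 0/9/0/0/0
#5 bne  $r4, $r2, L7 ; 0/9/0/0/0 ; →fallthru
#6 xor  $r2, $r4, $r4 ; 0/9/0/0/0
#7 or   $r0, $r4, $r3 ; 0/9/0/0/0
#8 add  $r3, $r4, $r1 ; 0/9/0/9/0
#9 slt  $r3, $r3, $r1 ; 0/9/0/0/0

0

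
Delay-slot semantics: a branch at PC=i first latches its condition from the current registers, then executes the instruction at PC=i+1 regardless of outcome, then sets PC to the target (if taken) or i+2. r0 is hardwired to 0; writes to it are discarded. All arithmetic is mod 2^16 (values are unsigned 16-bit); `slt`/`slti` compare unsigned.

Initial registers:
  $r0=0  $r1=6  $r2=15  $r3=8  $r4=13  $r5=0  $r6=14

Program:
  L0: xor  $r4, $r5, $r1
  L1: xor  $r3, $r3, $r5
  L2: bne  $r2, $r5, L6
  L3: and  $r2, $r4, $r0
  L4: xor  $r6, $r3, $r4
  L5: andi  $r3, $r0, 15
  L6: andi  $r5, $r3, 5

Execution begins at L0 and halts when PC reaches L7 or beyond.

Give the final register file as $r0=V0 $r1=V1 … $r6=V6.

$r0=0 $r1=6 $r2=0 $r3=8 $r4=6 $r5=0 $r6=14

#0 xor  $r4, $r5, $r1 ; 0/6/15/8/6/0/14
#1 xor  $r3, $r3, $r5 ; 0/6/15/8/6/0/14
#2 bne  $r2, $r5, L6 ; 0/6/15/8/6/0/14 ; →target
#3 and  $r2, $r4, $r0 ; 0/6/0/8/6/0/14
#6 andi  $r5, $r3, 5 ; 0/6/0/8/6/0/14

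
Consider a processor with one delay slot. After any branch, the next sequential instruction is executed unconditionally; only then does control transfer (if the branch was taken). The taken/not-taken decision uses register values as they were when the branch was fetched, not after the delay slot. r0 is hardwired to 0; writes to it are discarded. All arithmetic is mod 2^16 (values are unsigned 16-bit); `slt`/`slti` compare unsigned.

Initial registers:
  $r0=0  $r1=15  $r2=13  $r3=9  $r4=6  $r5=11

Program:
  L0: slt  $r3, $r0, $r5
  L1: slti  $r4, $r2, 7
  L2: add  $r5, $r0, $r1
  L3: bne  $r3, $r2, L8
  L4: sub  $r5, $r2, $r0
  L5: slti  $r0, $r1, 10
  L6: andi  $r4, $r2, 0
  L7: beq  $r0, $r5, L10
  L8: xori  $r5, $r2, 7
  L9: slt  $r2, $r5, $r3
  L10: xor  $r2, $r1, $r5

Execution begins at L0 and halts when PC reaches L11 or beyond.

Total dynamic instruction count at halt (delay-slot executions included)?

PC=0  slt  $r3, $r0, $r5     | $r0=0 $r1=15 $r2=13 $r3=1 $r4=6 $r5=11
PC=1  slti  $r4, $r2, 7      | $r0=0 $r1=15 $r2=13 $r3=1 $r4=0 $r5=11
PC=2  add  $r5, $r0, $r1     | $r0=0 $r1=15 $r2=13 $r3=1 $r4=0 $r5=15
PC=3  bne  $r3, $r2, L8      | $r0=0 $r1=15 $r2=13 $r3=1 $r4=0 $r5=15  [TAKEN]
PC=4  sub  $r5, $r2, $r0     | $r0=0 $r1=15 $r2=13 $r3=1 $r4=0 $r5=13
PC=8  xori  $r5, $r2, 7      | $r0=0 $r1=15 $r2=13 $r3=1 $r4=0 $r5=10
PC=9  slt  $r2, $r5, $r3     | $r0=0 $r1=15 $r2=0 $r3=1 $r4=0 $r5=10
PC=10 xor  $r2, $r1, $r5     | $r0=0 $r1=15 $r2=5 $r3=1 $r4=0 $r5=10

8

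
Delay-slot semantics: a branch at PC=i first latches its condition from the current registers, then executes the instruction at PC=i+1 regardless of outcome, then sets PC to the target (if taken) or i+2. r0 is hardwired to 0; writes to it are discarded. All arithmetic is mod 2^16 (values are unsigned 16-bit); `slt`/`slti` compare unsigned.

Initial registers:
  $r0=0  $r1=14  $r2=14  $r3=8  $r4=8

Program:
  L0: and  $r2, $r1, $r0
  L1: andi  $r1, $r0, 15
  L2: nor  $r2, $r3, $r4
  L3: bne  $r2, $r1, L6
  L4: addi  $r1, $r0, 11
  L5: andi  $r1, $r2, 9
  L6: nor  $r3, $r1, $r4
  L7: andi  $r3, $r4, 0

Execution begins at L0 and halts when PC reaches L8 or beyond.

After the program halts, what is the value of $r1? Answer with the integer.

#0 and  $r2, $r1, $r0 ; 0/14/0/8/8
#1 andi  $r1, $r0, 15 ; 0/0/0/8/8
#2 nor  $r2, $r3, $r4 ; 0/0/65527/8/8
#3 bne  $r2, $r1, L6 ; 0/0/65527/8/8 ; →target
#4 addi  $r1, $r0, 11 ; 0/11/65527/8/8
#6 nor  $r3, $r1, $r4 ; 0/11/65527/65524/8
#7 andi  $r3, $r4, 0 ; 0/11/65527/0/8

11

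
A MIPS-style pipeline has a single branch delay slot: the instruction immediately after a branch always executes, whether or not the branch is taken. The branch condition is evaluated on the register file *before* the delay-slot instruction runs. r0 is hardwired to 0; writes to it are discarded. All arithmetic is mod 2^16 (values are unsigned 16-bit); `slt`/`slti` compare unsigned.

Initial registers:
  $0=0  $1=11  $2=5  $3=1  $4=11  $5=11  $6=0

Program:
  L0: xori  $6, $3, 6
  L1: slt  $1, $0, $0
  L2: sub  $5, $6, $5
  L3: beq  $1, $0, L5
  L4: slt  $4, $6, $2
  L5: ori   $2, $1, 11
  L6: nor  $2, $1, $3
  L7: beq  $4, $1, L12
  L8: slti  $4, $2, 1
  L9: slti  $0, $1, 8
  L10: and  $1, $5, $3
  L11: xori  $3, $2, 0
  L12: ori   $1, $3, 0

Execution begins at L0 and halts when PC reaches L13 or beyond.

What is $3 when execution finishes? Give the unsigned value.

#0 xori  $6, $3, 6 ; 0/11/5/1/11/11/7
#1 slt  $1, $0, $0 ; 0/0/5/1/11/11/7
#2 sub  $5, $6, $5 ; 0/0/5/1/11/65532/7
#3 beq  $1, $0, L5 ; 0/0/5/1/11/65532/7 ; →target
#4 slt  $4, $6, $2 ; 0/0/5/1/0/65532/7
#5 ori   $2, $1, 11 ; 0/0/11/1/0/65532/7
#6 nor  $2, $1, $3 ; 0/0/65534/1/0/65532/7
#7 beq  $4, $1, L12 ; 0/0/65534/1/0/65532/7 ; →target
#8 slti  $4, $2, 1 ; 0/0/65534/1/0/65532/7
#12 ori   $1, $3, 0 ; 0/1/65534/1/0/65532/7

1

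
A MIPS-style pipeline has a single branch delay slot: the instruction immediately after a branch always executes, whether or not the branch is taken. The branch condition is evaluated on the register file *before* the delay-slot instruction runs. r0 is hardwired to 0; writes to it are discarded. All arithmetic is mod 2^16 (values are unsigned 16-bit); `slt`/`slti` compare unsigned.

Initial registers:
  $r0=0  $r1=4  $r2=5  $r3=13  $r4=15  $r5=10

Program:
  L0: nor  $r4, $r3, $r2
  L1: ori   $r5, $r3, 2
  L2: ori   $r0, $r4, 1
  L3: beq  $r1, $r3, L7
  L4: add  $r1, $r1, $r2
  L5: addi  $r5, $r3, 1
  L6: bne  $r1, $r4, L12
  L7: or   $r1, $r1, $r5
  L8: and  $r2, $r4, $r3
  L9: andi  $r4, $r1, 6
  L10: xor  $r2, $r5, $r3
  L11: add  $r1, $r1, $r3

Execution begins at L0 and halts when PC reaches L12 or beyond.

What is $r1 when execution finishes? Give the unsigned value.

15

PC=0  nor  $r4, $r3, $r2     | $r0=0 $r1=4 $r2=5 $r3=13 $r4=65522 $r5=10
PC=1  ori   $r5, $r3, 2      | $r0=0 $r1=4 $r2=5 $r3=13 $r4=65522 $r5=15
PC=2  ori   $r0, $r4, 1      | $r0=0 $r1=4 $r2=5 $r3=13 $r4=65522 $r5=15
PC=3  beq  $r1, $r3, L7      | $r0=0 $r1=4 $r2=5 $r3=13 $r4=65522 $r5=15  [not taken]
PC=4  add  $r1, $r1, $r2     | $r0=0 $r1=9 $r2=5 $r3=13 $r4=65522 $r5=15
PC=5  addi  $r5, $r3, 1      | $r0=0 $r1=9 $r2=5 $r3=13 $r4=65522 $r5=14
PC=6  bne  $r1, $r4, L12     | $r0=0 $r1=9 $r2=5 $r3=13 $r4=65522 $r5=14  [TAKEN]
PC=7  or   $r1, $r1, $r5     | $r0=0 $r1=15 $r2=5 $r3=13 $r4=65522 $r5=14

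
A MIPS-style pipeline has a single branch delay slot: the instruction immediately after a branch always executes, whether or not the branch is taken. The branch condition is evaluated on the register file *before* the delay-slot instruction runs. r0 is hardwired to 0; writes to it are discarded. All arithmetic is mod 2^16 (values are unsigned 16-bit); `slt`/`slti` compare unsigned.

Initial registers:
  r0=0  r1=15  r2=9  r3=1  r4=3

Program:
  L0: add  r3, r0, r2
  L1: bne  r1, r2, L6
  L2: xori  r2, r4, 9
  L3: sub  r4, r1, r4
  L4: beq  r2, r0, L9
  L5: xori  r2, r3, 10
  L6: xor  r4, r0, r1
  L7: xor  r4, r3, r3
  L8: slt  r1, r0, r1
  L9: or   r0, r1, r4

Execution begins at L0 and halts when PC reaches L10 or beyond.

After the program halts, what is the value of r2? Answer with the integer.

PC=0  add  r3, r0, r2        | r0=0 r1=15 r2=9 r3=9 r4=3
PC=1  bne  r1, r2, L6        | r0=0 r1=15 r2=9 r3=9 r4=3  [TAKEN]
PC=2  xori  r2, r4, 9        | r0=0 r1=15 r2=10 r3=9 r4=3
PC=6  xor  r4, r0, r1        | r0=0 r1=15 r2=10 r3=9 r4=15
PC=7  xor  r4, r3, r3        | r0=0 r1=15 r2=10 r3=9 r4=0
PC=8  slt  r1, r0, r1        | r0=0 r1=1 r2=10 r3=9 r4=0
PC=9  or   r0, r1, r4        | r0=0 r1=1 r2=10 r3=9 r4=0

10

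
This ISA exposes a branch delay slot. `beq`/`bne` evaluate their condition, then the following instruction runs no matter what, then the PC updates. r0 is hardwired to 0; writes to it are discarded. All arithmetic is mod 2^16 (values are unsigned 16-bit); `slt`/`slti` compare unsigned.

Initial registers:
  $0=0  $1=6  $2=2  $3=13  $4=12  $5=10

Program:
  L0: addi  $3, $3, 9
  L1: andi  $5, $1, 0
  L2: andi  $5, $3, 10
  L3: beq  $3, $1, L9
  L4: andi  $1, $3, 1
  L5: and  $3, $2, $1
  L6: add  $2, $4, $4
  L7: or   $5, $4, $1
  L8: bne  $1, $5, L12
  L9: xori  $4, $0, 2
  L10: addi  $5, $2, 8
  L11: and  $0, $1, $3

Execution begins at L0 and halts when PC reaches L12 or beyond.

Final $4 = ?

#0 addi  $3, $3, 9 ; 0/6/2/22/12/10
#1 andi  $5, $1, 0 ; 0/6/2/22/12/0
#2 andi  $5, $3, 10 ; 0/6/2/22/12/2
#3 beq  $3, $1, L9 ; 0/6/2/22/12/2 ; →fallthru
#4 andi  $1, $3, 1 ; 0/0/2/22/12/2
#5 and  $3, $2, $1 ; 0/0/2/0/12/2
#6 add  $2, $4, $4 ; 0/0/24/0/12/2
#7 or   $5, $4, $1 ; 0/0/24/0/12/12
#8 bne  $1, $5, L12 ; 0/0/24/0/12/12 ; →target
#9 xori  $4, $0, 2 ; 0/0/24/0/2/12

2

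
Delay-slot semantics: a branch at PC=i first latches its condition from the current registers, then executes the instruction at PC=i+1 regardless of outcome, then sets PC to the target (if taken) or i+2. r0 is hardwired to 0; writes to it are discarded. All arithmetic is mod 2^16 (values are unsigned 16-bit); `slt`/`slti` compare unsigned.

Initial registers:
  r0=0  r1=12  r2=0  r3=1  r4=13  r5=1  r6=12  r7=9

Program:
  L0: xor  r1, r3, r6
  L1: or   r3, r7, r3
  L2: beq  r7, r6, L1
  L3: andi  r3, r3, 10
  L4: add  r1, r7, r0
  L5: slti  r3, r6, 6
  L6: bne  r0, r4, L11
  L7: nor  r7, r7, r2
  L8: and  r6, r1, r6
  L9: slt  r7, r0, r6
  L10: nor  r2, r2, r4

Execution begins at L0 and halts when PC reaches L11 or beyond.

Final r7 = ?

65526

PC=0  xor  r1, r3, r6        | r0=0 r1=13 r2=0 r3=1 r4=13 r5=1 r6=12 r7=9
PC=1  or   r3, r7, r3        | r0=0 r1=13 r2=0 r3=9 r4=13 r5=1 r6=12 r7=9
PC=2  beq  r7, r6, L1        | r0=0 r1=13 r2=0 r3=9 r4=13 r5=1 r6=12 r7=9  [not taken]
PC=3  andi  r3, r3, 10       | r0=0 r1=13 r2=0 r3=8 r4=13 r5=1 r6=12 r7=9
PC=4  add  r1, r7, r0        | r0=0 r1=9 r2=0 r3=8 r4=13 r5=1 r6=12 r7=9
PC=5  slti  r3, r6, 6        | r0=0 r1=9 r2=0 r3=0 r4=13 r5=1 r6=12 r7=9
PC=6  bne  r0, r4, L11       | r0=0 r1=9 r2=0 r3=0 r4=13 r5=1 r6=12 r7=9  [TAKEN]
PC=7  nor  r7, r7, r2        | r0=0 r1=9 r2=0 r3=0 r4=13 r5=1 r6=12 r7=65526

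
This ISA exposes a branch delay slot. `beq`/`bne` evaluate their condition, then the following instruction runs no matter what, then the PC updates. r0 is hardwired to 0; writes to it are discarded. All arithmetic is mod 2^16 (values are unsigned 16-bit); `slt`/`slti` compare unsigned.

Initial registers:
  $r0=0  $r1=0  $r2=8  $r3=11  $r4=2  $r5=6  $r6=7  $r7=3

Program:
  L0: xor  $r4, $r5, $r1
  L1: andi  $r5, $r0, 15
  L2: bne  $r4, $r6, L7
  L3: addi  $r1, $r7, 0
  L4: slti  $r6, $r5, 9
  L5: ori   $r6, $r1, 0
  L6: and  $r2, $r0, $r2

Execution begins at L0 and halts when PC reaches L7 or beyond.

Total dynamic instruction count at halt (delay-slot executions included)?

4

  step pc=0: xor  $r4, $r5, $r1  regs=(0,0,8,11,6,6,7,3)
  step pc=1: andi  $r5, $r0, 15  regs=(0,0,8,11,6,0,7,3)
  step pc=2: bne  $r4, $r6, L7  cond=T  regs=(0,0,8,11,6,0,7,3)
  step pc=3: addi  $r1, $r7, 0  regs=(0,3,8,11,6,0,7,3)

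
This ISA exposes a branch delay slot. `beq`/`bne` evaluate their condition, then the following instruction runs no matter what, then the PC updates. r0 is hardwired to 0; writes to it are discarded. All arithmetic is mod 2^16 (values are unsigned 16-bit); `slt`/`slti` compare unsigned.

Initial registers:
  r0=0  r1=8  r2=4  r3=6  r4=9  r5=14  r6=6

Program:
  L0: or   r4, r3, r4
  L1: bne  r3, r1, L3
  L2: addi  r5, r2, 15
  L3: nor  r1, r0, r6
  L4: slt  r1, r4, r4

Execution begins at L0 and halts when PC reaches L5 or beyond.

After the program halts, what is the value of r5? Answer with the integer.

19

PC=0  or   r4, r3, r4        | r0=0 r1=8 r2=4 r3=6 r4=15 r5=14 r6=6
PC=1  bne  r3, r1, L3        | r0=0 r1=8 r2=4 r3=6 r4=15 r5=14 r6=6  [TAKEN]
PC=2  addi  r5, r2, 15       | r0=0 r1=8 r2=4 r3=6 r4=15 r5=19 r6=6
PC=3  nor  r1, r0, r6        | r0=0 r1=65529 r2=4 r3=6 r4=15 r5=19 r6=6
PC=4  slt  r1, r4, r4        | r0=0 r1=0 r2=4 r3=6 r4=15 r5=19 r6=6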